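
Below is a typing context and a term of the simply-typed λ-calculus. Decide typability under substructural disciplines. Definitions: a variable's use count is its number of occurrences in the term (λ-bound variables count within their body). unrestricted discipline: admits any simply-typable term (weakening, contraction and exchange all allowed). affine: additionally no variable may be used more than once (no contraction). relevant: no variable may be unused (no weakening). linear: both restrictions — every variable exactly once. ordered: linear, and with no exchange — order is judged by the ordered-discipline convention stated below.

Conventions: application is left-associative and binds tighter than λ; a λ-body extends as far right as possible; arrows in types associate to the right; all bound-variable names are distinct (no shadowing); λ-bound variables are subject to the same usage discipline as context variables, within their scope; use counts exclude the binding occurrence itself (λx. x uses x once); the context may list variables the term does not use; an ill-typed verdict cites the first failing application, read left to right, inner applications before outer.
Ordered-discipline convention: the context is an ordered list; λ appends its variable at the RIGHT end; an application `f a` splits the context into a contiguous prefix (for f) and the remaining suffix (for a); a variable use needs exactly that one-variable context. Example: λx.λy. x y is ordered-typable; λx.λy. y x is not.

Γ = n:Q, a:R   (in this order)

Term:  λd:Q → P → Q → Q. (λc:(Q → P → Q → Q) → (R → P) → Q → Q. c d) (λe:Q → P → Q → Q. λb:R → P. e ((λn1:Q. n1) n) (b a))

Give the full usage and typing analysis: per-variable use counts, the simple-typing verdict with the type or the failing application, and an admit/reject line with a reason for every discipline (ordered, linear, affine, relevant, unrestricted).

counts: n ×1; a ×1; d (λ-bound) ×1; c (λ-bound) ×1; e (λ-bound) ×1; b (λ-bound) ×1; n1 (λ-bound) ×1
order of uses: c, d, e, n1, n, b, a
typing: ✓ — (Q → P → Q → Q) → (R → P) → Q → Q
ordered: ✗ — no ordered split (uses run c, d, e, n1, n, b, a)
linear: ✓ — exactly-once usage across n, a, d, c, e, b, n1
affine: ✓ — at most one use each (n, a, d, c, e, b, n1)
relevant: ✓ — at least one use each (n, a, d, c, e, b, n1)
unrestricted: ✓ — typability at (Q → P → Q → Q) → (R → P) → Q → Q is all that's needed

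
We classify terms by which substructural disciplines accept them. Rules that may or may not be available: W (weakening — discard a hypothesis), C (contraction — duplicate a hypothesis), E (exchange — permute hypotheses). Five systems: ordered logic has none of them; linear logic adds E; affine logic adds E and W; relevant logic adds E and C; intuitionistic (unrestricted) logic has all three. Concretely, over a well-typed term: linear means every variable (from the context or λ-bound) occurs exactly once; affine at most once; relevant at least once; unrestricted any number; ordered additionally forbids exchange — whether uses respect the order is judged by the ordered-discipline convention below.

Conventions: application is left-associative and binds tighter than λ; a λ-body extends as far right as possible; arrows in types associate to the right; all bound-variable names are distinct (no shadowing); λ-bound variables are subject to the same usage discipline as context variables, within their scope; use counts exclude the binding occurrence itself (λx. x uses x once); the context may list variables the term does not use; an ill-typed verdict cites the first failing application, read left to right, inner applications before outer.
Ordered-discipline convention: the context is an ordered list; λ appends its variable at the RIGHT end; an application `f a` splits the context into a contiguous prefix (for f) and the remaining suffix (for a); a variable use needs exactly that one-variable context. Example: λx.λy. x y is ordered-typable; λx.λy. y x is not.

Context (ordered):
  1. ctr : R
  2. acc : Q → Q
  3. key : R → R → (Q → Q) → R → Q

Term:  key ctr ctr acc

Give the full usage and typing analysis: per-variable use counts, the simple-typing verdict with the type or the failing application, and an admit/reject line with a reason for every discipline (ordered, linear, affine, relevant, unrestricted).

counts: ctr ×2; acc ×1; key ×1
order of uses: key, ctr, ctr, acc
typing: the term checks, with type R → Q
ordered: ✗, ctr ×2 used more than once (contraction)
linear: ✗, ctr ×2 used more than once (contraction)
affine: ✗, ctr ×2 used more than once (contraction)
relevant: ✓, every one of ctr, acc, key appears
unrestricted: ✓, well-typed at R → Q; no restrictions here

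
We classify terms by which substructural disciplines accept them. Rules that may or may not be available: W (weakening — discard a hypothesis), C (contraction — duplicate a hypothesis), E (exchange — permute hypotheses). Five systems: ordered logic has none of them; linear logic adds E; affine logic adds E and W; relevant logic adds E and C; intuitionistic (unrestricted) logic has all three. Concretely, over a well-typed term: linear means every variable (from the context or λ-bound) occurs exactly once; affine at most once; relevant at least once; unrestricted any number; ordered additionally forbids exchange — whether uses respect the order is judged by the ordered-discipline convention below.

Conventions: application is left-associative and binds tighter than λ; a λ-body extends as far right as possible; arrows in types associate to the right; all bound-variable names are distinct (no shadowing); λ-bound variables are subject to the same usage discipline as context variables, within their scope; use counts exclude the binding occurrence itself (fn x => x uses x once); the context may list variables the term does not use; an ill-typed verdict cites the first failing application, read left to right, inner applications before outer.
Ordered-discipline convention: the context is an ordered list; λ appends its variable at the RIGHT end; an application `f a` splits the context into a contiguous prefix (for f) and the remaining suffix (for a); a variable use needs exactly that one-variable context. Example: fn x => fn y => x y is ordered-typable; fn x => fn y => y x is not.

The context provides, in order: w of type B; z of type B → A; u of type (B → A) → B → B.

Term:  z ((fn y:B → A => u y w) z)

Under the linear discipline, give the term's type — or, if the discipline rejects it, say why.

not well-typed under linear — needs contraction — z ×2
usage: w: 1; z: 2; u: 1; y (bound): 1
uses in reading order: z, u, y, w, z
typing: well-typed — term : A
across the five disciplines: ordered ✗; linear ✗; affine ✗; relevant ✓; unrestricted ✓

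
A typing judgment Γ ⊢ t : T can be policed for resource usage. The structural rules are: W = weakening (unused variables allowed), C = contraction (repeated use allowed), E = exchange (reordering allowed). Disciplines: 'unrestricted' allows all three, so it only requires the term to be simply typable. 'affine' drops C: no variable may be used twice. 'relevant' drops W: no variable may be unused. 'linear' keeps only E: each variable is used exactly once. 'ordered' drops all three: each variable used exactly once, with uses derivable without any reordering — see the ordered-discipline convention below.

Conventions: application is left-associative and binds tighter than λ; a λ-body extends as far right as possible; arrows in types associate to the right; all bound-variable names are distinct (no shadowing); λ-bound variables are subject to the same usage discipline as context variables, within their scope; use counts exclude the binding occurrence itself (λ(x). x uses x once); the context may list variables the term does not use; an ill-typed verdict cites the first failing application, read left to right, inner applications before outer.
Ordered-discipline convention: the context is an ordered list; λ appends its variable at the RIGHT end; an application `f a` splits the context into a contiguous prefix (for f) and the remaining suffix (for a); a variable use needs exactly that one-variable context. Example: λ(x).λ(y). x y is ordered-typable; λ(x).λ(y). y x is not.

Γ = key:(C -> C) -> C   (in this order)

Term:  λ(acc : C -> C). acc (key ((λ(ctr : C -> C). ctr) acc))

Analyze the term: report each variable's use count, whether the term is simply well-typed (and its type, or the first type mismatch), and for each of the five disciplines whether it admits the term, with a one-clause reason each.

variable uses: key: 1; acc [bound]: 2; ctr [bound]: 1
uses in reading order: acc, key, ctr, acc
typing: well-typed at (C -> C) -> C
ordered: ✗, needs contraction — acc ×2
linear: ✗, needs contraction — acc ×2
affine: ✗, needs contraction — acc ×2
relevant: ✓, every one of key, acc, ctr appears
unrestricted: ✓, typability at (C -> C) -> C is all that's needed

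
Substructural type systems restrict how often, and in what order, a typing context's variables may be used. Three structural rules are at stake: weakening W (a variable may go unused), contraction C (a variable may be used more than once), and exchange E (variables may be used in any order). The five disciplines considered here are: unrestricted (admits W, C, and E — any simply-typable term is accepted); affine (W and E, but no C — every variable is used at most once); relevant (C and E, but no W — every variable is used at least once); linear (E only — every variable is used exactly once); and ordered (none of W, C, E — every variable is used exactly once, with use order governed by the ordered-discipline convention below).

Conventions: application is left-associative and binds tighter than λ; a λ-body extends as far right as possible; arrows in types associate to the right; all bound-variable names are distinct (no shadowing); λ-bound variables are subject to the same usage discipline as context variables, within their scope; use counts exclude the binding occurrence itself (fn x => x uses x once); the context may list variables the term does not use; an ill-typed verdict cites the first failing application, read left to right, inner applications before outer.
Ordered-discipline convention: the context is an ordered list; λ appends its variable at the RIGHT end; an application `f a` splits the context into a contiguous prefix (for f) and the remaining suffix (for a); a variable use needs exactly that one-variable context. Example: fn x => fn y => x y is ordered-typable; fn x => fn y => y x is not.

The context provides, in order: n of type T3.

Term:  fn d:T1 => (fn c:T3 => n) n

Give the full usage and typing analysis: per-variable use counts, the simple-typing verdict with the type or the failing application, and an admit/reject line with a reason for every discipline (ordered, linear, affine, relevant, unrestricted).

counts: n ×2; d (λ-bound) ×0; c (λ-bound) ×0
uses in reading order: n, n
typing: well-typed — term : T1 -> T3
ordered: ✗ — n ×2 used more than once (contraction); unused: d, c — weakening required
linear: ✗ — n ×2 used more than once (contraction); unused: d, c — weakening required
affine: ✗ — n ×2 used more than once (contraction)
relevant: ✗ — unused: d, c — weakening required
unrestricted: ✓ — well-typed at T1 -> T3; no restrictions here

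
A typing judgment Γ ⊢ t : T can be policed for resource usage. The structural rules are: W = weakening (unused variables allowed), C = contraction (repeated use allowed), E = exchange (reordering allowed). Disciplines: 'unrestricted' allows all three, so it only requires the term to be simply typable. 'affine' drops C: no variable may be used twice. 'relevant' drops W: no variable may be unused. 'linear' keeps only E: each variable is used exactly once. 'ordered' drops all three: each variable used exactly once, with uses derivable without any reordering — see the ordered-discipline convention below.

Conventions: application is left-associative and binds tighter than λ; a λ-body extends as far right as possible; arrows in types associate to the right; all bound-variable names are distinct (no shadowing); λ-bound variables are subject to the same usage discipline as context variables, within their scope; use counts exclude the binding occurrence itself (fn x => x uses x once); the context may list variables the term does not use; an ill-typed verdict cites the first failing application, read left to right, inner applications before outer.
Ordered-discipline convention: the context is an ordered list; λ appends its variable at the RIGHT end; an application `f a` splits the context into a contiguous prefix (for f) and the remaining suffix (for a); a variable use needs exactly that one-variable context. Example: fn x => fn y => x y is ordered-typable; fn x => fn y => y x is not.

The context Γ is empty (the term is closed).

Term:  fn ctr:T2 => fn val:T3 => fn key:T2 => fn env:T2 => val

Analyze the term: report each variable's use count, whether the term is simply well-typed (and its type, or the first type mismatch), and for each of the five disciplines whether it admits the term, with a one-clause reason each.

usage: ctr (λ-bound)=0, val (λ-bound)=1, key (λ-bound)=0, env (λ-bound)=0
use order (left to right): val
typing: the term checks, with type T2 -> T3 -> T2 -> T2 -> T3
ordered ✗ (unused: ctr, key, env — weakening required)
linear ✗ (unused: ctr, key, env — weakening required)
affine ✓ (ctr, val, key, env: no repeats, contraction unneeded)
relevant ✗ (unused: ctr, key, env — weakening required)
unrestricted ✓ (typability at T2 -> T3 -> T2 -> T2 -> T3 is all that's needed)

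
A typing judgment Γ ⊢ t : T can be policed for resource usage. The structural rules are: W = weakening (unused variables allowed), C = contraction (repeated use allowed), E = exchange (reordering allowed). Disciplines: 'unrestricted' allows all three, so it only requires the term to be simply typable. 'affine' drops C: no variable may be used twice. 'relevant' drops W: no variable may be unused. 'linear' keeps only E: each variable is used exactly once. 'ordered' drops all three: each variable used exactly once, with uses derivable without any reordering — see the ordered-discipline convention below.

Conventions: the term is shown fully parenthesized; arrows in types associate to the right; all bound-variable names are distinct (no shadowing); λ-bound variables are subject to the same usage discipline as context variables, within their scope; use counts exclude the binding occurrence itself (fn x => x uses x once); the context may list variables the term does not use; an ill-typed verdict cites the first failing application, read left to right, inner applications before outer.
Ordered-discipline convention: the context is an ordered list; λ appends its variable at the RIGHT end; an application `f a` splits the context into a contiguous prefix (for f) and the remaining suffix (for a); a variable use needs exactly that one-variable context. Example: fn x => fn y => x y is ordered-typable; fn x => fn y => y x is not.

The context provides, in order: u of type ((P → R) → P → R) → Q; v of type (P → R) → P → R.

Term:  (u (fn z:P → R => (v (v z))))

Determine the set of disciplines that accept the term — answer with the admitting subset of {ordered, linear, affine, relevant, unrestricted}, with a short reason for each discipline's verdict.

admitted in: relevant, unrestricted
variable uses: u=1, v=2, z (λ-bound)=1
uses in reading order: u, v, v, z
typing: ✓ — Q
ordered: ✗, uses contraction: v ×2
linear: ✗, uses contraction: v ×2
affine: ✗, uses contraction: v ×2
relevant: ✓, u, v, z: all used, weakening unneeded
unrestricted: ✓, typability at Q is all that's needed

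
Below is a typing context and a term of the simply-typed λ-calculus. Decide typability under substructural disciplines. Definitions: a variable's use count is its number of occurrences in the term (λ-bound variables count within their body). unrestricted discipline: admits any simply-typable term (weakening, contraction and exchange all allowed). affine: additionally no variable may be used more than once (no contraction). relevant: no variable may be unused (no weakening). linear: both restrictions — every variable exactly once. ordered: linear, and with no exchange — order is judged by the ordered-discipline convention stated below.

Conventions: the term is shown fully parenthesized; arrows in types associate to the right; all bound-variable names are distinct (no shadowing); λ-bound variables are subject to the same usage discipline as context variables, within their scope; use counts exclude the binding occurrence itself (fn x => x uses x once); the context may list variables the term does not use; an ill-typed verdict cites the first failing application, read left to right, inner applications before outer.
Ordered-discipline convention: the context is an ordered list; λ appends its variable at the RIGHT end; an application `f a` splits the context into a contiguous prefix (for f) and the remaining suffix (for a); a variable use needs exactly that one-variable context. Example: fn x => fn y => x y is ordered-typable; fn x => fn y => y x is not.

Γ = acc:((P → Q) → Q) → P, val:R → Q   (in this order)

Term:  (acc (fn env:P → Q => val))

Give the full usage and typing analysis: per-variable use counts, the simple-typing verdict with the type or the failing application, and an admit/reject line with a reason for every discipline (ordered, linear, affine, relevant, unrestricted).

usage: acc ×1; val ×1; env (bound) ×0
use order (left to right): acc, val
typing: ill-typed: a function awaiting (P → Q) → Q gets (P → Q) → R → Q
ordered: ✗, not simply typable
linear: ✗, fails simple typing
affine: ✗, a type mismatch blocks all five
relevant: ✗, the type mismatch rejects it
unrestricted: ✗, not simply typable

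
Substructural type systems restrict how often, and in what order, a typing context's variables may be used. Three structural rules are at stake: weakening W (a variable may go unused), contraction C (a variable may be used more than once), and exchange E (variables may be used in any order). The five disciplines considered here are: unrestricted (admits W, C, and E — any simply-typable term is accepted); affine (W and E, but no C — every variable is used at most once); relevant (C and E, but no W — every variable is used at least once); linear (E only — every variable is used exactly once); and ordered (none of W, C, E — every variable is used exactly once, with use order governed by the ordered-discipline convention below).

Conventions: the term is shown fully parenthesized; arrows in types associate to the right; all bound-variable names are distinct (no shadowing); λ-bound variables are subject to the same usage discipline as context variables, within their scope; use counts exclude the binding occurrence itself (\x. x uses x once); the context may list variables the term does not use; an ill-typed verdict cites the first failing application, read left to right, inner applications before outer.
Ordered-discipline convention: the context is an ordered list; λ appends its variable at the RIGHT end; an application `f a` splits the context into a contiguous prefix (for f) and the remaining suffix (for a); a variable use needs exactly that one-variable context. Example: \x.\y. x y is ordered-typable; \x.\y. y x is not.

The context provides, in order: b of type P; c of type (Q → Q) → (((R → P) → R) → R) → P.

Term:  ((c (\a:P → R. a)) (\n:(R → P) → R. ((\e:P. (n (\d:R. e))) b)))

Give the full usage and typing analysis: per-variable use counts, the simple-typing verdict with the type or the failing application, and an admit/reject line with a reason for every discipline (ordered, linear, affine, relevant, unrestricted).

counts: b=1; c=1; a (bound)=1; n (bound)=1; e (bound)=1; d (bound)=0
order of uses: c, a, n, e, b
typing: ill-typed: a function awaiting Q → Q gets (P → R) → P → R
ordered: ✗, a type mismatch blocks all five
linear: ✗, the type mismatch rejects it
affine: ✗, not simply typable
relevant: ✗, fails simple typing
unrestricted: ✗, a type mismatch blocks all five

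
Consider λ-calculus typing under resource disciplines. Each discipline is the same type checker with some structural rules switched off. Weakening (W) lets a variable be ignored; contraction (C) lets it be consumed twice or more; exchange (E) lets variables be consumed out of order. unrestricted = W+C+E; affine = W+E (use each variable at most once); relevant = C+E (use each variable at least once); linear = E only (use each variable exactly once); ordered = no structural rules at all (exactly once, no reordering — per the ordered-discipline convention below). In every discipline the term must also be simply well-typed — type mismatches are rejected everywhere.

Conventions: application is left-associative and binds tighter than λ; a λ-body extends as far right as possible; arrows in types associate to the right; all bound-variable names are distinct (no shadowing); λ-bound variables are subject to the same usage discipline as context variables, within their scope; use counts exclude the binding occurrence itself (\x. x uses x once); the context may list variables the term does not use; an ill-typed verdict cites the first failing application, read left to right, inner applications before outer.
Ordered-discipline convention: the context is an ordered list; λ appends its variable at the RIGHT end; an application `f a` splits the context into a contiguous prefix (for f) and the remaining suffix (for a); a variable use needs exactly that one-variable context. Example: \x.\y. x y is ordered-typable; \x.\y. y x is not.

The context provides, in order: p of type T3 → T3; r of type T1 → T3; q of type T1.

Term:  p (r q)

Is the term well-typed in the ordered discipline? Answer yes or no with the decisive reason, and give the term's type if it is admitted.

yes — p, r, q once each; derivable with no W/C/E; term : T3
usage: p ×1; r ×1; q ×1
order of uses: p, r, q
typing: well-typed — term : T3
all disciplines: ordered ✓ · linear ✓ · affine ✓ · relevant ✓ · unrestricted ✓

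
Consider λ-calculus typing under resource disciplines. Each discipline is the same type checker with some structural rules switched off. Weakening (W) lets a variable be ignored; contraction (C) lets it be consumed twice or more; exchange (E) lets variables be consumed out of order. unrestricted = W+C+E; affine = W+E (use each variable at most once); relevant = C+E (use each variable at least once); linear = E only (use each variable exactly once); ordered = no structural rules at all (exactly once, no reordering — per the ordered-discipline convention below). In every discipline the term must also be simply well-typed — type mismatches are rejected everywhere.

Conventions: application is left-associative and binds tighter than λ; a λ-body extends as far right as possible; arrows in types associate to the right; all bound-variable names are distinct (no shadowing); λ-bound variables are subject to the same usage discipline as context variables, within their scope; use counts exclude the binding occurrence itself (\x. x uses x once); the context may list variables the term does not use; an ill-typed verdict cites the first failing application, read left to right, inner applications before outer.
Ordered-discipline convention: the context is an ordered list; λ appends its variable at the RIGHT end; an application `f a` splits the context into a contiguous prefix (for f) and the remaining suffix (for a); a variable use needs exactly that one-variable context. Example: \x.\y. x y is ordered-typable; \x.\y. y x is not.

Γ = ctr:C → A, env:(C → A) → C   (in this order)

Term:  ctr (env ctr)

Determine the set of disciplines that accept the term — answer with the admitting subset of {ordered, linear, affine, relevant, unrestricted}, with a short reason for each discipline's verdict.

admitting disciplines: relevant, unrestricted
usage: ctr: 2; env: 1
use order (left to right): ctr, env, ctr
typing: ✓ — A
ordered: ✗, ctr ×2 used more than once (contraction)
linear: ✗, ctr ×2 used more than once (contraction)
affine: ✗, ctr ×2 used more than once (contraction)
relevant: ✓, none of ctr, env goes unused
unrestricted: ✓, well-typed at A; no restrictions here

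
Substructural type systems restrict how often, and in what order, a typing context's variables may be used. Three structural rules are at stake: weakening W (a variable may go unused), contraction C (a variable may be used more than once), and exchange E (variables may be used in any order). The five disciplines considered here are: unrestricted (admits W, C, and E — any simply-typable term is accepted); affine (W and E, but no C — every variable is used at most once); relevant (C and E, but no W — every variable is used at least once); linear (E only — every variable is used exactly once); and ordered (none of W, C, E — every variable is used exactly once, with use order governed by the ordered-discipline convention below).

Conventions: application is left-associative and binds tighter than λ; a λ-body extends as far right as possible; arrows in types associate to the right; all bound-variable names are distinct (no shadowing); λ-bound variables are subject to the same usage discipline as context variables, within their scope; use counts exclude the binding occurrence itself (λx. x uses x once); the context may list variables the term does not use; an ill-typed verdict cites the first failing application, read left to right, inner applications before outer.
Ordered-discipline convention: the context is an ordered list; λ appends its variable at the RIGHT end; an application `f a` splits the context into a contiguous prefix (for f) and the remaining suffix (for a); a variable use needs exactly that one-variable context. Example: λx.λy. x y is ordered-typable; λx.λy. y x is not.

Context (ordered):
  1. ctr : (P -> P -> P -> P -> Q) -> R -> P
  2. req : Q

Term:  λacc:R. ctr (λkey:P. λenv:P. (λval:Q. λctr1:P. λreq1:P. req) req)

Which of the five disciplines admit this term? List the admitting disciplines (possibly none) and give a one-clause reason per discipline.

admitted in: unrestricted
counts: ctr=1; req=2; acc (bound)=0; key (bound)=0; env (bound)=0; val (bound)=0; ctr1 (bound)=0; req1 (bound)=0
order of uses: ctr, req, req
typing: the term checks, with type R -> R -> P
ordered ✗ (repeated use of req ×2; acc, key, env, val, ctr1, req1 never used (weakening))
linear ✗ (repeated use of req ×2; acc, key, env, val, ctr1, req1 never used (weakening))
affine ✗ (repeated use of req ×2)
relevant ✗ (acc, key, env, val, ctr1, req1 never used (weakening))
unrestricted ✓ (typability at R -> R -> P is all that's needed)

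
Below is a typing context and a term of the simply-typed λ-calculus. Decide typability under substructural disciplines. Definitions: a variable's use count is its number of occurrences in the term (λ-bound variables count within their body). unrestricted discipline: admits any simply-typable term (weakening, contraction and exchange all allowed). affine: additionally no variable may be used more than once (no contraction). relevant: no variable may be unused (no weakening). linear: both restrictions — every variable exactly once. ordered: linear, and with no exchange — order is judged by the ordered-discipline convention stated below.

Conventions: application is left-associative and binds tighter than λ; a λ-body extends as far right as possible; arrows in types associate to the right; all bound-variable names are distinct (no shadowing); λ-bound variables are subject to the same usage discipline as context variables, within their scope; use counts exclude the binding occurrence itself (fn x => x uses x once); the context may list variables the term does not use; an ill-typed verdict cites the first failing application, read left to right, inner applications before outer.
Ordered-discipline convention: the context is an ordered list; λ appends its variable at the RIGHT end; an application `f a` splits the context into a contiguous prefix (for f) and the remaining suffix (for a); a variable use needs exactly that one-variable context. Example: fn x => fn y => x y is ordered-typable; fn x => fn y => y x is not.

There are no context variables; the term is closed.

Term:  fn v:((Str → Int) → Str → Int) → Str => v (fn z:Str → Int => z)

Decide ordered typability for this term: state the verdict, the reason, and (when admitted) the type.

yes — one use each (v, z); ordered split holds; term : (((Str → Int) → Str → Int) → Str) → Str
counts: v (bound): 1×; z (bound): 1×
uses in reading order: v, z
typing: ✓ — (((Str → Int) → Str → Int) → Str) → Str
across the five disciplines: ordered ✓ | linear ✓ | affine ✓ | relevant ✓ | unrestricted ✓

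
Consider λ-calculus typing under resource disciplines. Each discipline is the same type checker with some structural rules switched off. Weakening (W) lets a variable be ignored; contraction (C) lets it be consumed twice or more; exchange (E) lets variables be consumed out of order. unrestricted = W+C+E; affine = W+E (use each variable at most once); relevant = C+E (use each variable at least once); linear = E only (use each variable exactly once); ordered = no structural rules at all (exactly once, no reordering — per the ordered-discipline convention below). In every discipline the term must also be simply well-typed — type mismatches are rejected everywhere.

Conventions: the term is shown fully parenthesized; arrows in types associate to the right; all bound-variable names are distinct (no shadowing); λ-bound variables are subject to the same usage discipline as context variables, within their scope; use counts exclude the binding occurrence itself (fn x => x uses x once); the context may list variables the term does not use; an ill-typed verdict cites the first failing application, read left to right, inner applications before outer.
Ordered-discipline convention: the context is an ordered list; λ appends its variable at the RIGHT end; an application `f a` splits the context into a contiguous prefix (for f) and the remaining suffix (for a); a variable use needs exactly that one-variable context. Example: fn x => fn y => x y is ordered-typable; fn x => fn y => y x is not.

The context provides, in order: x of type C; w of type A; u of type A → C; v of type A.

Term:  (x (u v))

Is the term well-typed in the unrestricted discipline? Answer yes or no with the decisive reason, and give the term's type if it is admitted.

no — fails simple typing
use counts: x: 1; w: 0; u: 1; v: 1
uses in reading order: x, u, v
typing: ill-typed: can't apply a value of type C
all disciplines: ordered ✗, linear ✗, affine ✗, relevant ✗, unrestricted ✗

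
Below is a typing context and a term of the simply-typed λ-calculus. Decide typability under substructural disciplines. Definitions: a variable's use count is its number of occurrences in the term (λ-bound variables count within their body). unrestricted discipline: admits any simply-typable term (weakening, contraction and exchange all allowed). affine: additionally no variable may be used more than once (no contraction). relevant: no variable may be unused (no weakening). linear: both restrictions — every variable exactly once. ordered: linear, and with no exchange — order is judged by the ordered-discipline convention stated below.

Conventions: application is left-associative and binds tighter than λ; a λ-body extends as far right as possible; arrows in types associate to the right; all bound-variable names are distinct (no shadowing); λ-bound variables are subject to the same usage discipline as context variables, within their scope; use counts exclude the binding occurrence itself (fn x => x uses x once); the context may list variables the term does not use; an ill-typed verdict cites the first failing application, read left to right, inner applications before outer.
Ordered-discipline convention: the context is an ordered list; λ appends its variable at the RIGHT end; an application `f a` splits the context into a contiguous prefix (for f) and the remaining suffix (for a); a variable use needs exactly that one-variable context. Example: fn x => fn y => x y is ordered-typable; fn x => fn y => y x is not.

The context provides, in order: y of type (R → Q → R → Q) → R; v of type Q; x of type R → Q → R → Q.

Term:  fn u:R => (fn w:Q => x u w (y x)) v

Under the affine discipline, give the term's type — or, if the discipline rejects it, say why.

not well-typed under affine — x ×2 used more than once (contraction)
counts: y: 1×; v: 1×; x: 2×; u (λ-bound): 1×; w (λ-bound): 1×
use order (left to right): x, u, w, y, x, v
typing: the term checks, with type R → Q
across the five disciplines: ordered ✗ · linear ✗ · affine ✗ · relevant ✓ · unrestricted ✓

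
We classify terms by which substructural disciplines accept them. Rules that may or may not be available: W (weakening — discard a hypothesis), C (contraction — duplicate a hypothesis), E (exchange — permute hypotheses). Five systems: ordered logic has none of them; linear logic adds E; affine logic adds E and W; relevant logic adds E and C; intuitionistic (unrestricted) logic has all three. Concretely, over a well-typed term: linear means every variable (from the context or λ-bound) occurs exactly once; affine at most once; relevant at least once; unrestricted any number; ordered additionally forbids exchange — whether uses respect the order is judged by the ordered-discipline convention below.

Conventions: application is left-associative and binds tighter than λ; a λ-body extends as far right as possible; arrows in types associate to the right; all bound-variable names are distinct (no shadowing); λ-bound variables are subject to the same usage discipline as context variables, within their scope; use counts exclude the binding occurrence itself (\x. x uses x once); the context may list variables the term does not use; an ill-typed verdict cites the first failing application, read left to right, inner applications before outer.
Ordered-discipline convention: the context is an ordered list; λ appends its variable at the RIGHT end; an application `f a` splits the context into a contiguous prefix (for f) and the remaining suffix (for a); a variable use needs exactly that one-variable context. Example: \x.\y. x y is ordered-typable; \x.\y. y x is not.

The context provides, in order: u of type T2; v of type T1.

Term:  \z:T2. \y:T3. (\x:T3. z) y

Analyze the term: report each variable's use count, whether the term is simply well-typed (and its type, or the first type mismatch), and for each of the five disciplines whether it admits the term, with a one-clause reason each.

use counts: u ×0, v ×0, z (bound) ×1, y (bound) ×1, x (bound) ×0
use order (left to right): z, y
typing: well-typed at T2 → T3 → T2
ordered: ✗ — needs weakening: u, v, x unused
linear: ✗ — needs weakening: u, v, x unused
affine: ✓ — no duplicate uses among u, v, z, y, x
relevant: ✗ — needs weakening: u, v, x unused
unrestricted: ✓ — type-checks (T2 → T3 → T2) and nothing is barred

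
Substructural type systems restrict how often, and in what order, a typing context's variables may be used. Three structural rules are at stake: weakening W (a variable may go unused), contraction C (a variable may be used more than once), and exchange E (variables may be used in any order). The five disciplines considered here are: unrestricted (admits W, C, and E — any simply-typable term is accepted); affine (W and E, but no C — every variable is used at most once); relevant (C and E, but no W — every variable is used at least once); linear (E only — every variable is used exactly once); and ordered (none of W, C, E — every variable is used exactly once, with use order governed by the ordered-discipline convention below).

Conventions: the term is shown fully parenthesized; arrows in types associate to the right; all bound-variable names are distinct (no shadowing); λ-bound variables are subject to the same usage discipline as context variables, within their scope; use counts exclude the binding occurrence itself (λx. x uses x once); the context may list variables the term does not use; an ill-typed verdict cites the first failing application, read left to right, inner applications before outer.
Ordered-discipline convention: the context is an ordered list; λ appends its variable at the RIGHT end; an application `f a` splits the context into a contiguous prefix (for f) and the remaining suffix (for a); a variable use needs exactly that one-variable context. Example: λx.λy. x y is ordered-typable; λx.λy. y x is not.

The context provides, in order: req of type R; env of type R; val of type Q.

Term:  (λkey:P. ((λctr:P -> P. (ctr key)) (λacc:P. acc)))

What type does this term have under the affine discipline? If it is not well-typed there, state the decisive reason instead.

term : P -> P
counts: req: 0, env: 0, val: 0, key (bound): 1, ctr (bound): 1, acc (bound): 1
left-to-right use order: ctr, key, acc
typing: well-typed — term : P -> P
per-discipline verdicts: ordered ✗, linear ✗, affine ✓, relevant ✗, unrestricted ✓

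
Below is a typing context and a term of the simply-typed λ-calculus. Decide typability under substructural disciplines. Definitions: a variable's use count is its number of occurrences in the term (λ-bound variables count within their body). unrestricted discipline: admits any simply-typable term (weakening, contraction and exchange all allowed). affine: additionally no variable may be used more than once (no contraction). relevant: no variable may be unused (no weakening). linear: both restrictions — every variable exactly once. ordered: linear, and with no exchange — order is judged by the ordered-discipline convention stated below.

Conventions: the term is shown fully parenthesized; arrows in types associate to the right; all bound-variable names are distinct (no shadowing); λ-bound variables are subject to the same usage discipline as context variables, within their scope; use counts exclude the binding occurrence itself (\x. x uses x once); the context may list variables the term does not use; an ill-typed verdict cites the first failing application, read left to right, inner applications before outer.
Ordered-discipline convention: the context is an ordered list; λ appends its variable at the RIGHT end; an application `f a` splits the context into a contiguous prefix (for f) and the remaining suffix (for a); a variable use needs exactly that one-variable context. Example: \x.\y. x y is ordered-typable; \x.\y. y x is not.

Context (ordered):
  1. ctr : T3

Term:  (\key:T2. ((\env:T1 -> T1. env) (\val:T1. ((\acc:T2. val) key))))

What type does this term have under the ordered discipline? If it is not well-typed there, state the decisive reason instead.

not well-typed under ordered — ctr, acc left unused
use counts: ctr ×0; key (bound) ×1; env (bound) ×1; val (bound) ×1; acc (bound) ×0
use order (left to right): env, val, key
typing: well-typed at T2 -> T1 -> T1
summary: ordered ✗; linear ✗; affine ✓; relevant ✗; unrestricted ✓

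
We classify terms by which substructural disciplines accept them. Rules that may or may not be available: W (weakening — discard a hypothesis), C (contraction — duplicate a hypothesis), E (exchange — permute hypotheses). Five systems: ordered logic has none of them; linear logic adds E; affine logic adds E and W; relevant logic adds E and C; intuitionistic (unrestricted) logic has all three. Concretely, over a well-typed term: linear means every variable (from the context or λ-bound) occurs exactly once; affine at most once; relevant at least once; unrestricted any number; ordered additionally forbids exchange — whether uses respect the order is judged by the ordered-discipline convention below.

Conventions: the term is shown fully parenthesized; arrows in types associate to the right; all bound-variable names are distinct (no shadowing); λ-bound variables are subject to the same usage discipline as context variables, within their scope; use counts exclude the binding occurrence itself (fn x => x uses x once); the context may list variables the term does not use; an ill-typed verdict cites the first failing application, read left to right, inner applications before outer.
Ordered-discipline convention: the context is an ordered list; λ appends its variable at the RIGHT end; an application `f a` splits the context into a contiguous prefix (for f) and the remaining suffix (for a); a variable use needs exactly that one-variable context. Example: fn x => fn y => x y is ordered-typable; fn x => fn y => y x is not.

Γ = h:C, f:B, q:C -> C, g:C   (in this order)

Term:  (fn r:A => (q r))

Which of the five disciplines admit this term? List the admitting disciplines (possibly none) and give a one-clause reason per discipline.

admitted by: none
counts: h=0; f=0; q=1; g=0; r [bound]=1
left-to-right use order: q, r
typing: ill-typed: an argument A mismatches the expected C
ordered: ✗ — fails simple typing
linear: ✗ — a type mismatch blocks all five
affine: ✗ — the type mismatch rejects it
relevant: ✗ — not simply typable
unrestricted: ✗ — fails simple typing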